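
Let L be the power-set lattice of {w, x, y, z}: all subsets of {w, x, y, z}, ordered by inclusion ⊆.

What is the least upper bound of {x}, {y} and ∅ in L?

Under ⊆, join is union: {x} ∪ {y} ∪ ∅ = {x,y}.

{x,y}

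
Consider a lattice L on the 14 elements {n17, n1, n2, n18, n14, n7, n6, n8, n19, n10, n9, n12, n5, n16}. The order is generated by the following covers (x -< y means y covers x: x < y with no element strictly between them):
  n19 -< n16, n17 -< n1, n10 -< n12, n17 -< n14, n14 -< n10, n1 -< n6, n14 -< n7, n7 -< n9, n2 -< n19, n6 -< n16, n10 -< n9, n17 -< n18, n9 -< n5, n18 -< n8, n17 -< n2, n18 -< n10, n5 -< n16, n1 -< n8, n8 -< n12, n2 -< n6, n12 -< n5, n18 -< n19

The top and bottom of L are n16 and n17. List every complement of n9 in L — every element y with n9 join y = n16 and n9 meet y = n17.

Need y with n9 ∨ y = n16 and n9 ∧ y = n17.
Checking each element gives: n2, n6.

n2, n6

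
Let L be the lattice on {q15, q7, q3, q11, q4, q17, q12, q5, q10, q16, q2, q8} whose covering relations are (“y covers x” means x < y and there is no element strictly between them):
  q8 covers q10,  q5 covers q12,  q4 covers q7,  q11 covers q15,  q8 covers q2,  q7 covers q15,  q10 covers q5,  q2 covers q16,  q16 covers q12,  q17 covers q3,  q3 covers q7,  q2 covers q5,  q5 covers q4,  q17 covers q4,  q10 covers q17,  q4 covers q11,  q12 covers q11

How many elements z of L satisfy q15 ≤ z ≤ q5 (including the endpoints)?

6

The interval [q15, q5] = {q11, q12, q15, q4, q5, q7}, which has 6 elements.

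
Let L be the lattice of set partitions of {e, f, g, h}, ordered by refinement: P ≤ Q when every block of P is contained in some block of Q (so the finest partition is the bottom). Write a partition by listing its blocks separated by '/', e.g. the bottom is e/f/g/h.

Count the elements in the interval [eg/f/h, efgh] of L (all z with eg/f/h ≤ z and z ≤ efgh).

5

The interval [eg/f/h, efgh] = {efg/h, efgh, eg/f/h, eg/fh, egh/f}, which has 5 elements.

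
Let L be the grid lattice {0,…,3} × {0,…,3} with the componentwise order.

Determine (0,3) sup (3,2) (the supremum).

(3,3)

In a product of chains, the join is componentwise max, giving (3,3).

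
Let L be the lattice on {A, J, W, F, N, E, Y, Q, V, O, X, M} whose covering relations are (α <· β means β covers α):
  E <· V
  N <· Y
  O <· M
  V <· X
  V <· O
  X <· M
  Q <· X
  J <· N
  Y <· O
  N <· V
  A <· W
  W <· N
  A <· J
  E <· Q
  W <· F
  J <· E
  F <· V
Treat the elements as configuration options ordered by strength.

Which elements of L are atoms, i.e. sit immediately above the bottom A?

J, W

The atoms are exactly the elements that cover A: J, W.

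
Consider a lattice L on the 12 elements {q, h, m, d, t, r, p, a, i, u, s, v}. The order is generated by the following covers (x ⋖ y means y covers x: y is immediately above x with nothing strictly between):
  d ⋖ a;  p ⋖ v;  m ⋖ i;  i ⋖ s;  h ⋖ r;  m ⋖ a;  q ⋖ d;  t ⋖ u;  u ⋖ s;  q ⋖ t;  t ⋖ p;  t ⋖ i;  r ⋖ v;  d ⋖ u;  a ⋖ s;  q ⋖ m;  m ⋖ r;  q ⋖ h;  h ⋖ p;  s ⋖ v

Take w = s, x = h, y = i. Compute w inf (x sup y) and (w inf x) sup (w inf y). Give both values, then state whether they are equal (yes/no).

s; i; no

x sup y = v, so w inf (x sup y) = s inf v = s.
w inf x = q and w inf y = i, so (w inf x) sup (w inf y) = q sup i = i.
Equal: no.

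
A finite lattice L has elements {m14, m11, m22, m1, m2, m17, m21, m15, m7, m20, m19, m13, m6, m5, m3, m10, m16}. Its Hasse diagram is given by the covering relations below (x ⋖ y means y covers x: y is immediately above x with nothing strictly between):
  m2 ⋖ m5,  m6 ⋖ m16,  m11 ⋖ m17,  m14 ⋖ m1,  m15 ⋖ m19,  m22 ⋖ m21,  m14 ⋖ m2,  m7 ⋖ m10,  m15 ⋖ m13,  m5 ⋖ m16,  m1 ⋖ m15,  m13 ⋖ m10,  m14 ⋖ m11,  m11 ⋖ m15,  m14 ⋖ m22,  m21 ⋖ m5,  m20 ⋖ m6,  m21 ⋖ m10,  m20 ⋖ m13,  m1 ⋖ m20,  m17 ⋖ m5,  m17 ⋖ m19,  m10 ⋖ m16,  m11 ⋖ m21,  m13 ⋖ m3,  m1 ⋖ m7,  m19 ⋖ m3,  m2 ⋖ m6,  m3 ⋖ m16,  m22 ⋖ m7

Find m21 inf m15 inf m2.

m14

Common lower bounds of {m21, m15, m2}: m14.
The greatest among these is m14.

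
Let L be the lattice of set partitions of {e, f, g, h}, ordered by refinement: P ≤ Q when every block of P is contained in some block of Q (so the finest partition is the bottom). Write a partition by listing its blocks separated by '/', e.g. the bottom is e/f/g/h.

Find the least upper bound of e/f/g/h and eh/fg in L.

The join of e/f/g/h and eh/fg merges any blocks that overlap across the partitions, giving eh/fg.

eh/fg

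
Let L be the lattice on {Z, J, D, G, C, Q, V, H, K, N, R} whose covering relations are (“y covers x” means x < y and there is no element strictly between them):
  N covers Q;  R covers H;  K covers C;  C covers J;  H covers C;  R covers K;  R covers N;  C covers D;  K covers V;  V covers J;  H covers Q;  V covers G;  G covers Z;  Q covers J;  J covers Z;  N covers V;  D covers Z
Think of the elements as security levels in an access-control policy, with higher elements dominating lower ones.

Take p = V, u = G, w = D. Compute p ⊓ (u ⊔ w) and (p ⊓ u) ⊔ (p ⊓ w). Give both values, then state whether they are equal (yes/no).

V; G; no

u ⊔ w = K, so p ⊓ (u ⊔ w) = V ⊓ K = V.
p ⊓ u = G and p ⊓ w = Z, so (p ⊓ u) ⊔ (p ⊓ w) = G ⊔ Z = G.
Equal: no.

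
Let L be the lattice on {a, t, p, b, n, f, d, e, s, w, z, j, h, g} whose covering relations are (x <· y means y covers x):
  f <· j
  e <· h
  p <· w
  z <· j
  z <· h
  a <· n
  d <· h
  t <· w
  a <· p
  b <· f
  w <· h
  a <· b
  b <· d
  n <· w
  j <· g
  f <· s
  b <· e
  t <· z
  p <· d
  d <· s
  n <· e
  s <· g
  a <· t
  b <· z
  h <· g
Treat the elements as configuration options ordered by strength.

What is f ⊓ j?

f

Common lower bounds of {f, j}: a, b, f.
The greatest among these is f.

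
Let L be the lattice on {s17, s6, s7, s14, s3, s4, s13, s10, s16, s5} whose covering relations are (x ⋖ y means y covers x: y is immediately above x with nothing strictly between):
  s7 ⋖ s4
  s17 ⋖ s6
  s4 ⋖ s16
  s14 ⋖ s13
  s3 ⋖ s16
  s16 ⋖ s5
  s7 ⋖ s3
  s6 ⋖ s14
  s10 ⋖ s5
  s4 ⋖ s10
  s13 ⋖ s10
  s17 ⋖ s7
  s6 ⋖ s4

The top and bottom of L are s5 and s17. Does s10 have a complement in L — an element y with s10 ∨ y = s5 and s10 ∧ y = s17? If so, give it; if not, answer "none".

none

For every candidate y, either s10 ∨ y ≠ s5 or s10 ∧ y ≠ s17; no complement exists.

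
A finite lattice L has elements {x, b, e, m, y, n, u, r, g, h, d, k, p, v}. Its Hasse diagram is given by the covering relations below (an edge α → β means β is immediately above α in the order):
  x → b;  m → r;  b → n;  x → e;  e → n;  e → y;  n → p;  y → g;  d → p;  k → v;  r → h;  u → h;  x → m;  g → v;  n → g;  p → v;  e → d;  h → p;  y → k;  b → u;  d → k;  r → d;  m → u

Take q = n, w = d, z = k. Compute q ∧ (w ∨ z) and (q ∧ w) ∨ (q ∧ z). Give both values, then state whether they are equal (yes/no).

e; e; yes

w ∨ z = k, so q ∧ (w ∨ z) = n ∧ k = e.
q ∧ w = e and q ∧ z = e, so (q ∧ w) ∨ (q ∧ z) = e ∨ e = e.
Equal: yes.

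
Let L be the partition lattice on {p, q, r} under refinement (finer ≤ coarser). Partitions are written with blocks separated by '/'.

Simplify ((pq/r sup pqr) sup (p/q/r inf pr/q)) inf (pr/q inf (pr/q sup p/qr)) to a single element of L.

pq/r ∨ pqr = pqr
p/q/r ∧ pr/q = p/q/r
pqr ∨ p/q/r = pqr
pr/q ∨ p/qr = pqr
pr/q ∧ pqr = pr/q
pqr ∧ pr/q = pr/q

pr/q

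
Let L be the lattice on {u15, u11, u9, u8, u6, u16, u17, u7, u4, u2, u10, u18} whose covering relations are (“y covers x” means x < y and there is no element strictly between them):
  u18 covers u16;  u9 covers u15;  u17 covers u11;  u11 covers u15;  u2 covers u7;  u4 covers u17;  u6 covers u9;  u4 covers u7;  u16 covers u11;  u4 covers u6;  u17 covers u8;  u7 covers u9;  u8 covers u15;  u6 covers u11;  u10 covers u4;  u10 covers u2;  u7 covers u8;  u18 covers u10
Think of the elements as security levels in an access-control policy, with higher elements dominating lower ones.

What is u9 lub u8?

Common upper bounds of {u9, u8}: u10, u18, u2, u4, u7.
The least among these is u7.

u7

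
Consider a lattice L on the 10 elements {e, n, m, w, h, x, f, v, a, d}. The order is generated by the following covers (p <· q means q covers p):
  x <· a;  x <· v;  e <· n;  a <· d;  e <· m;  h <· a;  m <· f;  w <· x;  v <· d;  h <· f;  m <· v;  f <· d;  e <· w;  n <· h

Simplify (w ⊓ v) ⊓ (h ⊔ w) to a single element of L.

w

w ∧ v = w
h ∨ w = a
w ∧ a = w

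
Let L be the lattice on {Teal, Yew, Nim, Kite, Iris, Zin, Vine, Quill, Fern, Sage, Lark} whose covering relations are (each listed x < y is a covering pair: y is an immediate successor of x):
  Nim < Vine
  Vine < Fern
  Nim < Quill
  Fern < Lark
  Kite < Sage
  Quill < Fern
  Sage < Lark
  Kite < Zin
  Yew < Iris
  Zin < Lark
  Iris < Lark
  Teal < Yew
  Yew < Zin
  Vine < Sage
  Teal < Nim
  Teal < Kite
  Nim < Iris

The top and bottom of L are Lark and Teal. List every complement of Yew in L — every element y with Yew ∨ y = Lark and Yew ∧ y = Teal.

Need y with Yew ∨ y = Lark and Yew ∧ y = Teal.
Checking each element gives: Fern, Quill, Sage, Vine.

Fern, Quill, Sage, Vine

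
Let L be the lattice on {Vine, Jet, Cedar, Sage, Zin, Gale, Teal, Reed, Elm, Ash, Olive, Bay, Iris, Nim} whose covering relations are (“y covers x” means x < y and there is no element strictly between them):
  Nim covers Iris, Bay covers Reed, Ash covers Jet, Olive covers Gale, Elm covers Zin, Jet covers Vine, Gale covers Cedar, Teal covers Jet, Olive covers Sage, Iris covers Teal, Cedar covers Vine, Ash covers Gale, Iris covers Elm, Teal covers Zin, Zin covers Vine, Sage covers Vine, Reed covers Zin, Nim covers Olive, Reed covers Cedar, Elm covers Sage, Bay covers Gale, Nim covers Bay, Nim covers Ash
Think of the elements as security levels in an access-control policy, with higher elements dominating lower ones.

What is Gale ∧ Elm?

Common lower bounds of {Gale, Elm}: Vine.
The greatest among these is Vine.

Vine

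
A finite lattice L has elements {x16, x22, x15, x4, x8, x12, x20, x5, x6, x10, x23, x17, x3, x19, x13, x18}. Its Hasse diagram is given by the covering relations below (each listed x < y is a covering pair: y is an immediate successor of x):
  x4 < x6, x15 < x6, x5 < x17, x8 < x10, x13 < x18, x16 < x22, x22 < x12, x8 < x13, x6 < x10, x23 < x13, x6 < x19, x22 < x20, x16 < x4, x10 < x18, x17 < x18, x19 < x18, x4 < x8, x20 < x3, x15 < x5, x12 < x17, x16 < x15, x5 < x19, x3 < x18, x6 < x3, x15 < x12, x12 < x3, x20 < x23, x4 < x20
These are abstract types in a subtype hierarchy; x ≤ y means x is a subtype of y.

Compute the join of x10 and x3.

Common upper bounds of {x10, x3}: x18.
The least among these is x18.

x18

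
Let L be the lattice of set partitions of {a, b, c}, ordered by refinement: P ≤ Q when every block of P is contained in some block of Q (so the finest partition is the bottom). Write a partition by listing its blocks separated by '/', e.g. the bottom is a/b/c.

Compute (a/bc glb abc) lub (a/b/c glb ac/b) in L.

a/bc

a/bc ∧ abc = a/bc
a/b/c ∧ ac/b = a/b/c
a/bc ∨ a/b/c = a/bc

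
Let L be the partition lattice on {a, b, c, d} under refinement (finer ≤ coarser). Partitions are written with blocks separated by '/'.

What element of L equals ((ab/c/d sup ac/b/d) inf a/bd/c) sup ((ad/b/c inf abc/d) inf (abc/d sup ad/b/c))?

ab/c/d ∨ ac/b/d = abc/d
abc/d ∧ a/bd/c = a/b/c/d
ad/b/c ∧ abc/d = a/b/c/d
abc/d ∨ ad/b/c = abcd
a/b/c/d ∧ abcd = a/b/c/d
a/b/c/d ∨ a/b/c/d = a/b/c/d

a/b/c/d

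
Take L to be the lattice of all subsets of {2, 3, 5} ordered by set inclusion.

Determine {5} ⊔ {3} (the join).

Common upper bounds of {{5}, {3}}: {2,3,5}, {3,5}.
The least among these is {3,5}.

{3,5}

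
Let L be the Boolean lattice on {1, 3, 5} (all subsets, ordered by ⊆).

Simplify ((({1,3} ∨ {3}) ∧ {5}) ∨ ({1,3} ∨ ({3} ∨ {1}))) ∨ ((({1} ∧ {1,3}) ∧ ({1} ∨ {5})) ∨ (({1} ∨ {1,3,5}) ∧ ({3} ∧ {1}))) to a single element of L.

{1,3} ∨ {3} = {1,3}
{1,3} ∧ {5} = {}
{3} ∨ {1} = {1,3}
{1,3} ∨ {1,3} = {1,3}
{} ∨ {1,3} = {1,3}
{1} ∧ {1,3} = {1}
{1} ∨ {5} = {1,5}
{1} ∧ {1,5} = {1}
{1} ∨ {1,3,5} = {1,3,5}
{3} ∧ {1} = {}
{1,3,5} ∧ {} = {}
{1} ∨ {} = {1}
{1,3} ∨ {1} = {1,3}

{1,3}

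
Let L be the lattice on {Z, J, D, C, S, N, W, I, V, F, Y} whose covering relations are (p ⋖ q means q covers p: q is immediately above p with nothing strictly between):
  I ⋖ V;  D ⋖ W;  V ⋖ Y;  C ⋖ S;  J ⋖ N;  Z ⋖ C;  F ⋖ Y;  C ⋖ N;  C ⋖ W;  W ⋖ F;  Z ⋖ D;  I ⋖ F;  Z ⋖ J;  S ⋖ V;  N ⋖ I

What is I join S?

Common upper bounds of {I, S}: V, Y.
The least among these is V.

V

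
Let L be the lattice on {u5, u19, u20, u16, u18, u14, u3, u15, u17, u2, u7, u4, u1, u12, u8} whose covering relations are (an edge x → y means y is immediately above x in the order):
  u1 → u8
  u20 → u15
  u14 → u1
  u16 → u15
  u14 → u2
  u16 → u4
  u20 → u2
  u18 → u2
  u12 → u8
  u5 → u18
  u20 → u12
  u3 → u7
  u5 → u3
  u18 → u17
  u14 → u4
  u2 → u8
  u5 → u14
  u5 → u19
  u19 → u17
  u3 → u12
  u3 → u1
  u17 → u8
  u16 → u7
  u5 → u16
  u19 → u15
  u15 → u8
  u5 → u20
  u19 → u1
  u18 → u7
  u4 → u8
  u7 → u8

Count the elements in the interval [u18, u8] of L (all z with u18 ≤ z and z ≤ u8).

The interval [u18, u8] = {u17, u18, u2, u7, u8}, which has 5 elements.

5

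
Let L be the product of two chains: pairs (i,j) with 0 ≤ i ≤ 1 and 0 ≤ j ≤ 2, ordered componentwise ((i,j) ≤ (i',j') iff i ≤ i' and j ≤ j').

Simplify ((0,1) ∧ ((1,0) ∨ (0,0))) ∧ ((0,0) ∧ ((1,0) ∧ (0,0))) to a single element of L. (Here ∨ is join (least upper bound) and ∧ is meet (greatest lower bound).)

(1,0) ∨ (0,0) = (1,0)
(0,1) ∧ (1,0) = (0,0)
(1,0) ∧ (0,0) = (0,0)
(0,0) ∧ (0,0) = (0,0)
(0,0) ∧ (0,0) = (0,0)

(0,0)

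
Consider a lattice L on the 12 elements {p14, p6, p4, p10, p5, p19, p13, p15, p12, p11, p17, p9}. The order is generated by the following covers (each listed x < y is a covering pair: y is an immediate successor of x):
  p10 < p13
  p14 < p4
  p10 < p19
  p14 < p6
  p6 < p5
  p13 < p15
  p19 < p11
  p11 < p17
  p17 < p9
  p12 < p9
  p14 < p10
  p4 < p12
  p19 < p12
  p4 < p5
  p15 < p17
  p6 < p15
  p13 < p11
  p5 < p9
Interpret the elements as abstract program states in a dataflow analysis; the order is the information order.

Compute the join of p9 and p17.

Common upper bounds of {p9, p17}: p9.
The least among these is p9.

p9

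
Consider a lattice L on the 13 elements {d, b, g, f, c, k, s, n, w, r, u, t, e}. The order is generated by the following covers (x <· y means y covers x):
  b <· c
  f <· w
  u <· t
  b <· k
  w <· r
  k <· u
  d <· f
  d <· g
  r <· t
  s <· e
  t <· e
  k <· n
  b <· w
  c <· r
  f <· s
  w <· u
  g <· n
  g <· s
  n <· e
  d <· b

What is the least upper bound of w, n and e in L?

e

Common upper bounds of {w, n, e}: e.
The least among these is e.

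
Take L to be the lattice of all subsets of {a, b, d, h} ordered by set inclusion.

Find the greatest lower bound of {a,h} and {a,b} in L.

{a}

Common lower bounds of {{a,h}, {a,b}}: {a}, ∅.
The greatest among these is {a}.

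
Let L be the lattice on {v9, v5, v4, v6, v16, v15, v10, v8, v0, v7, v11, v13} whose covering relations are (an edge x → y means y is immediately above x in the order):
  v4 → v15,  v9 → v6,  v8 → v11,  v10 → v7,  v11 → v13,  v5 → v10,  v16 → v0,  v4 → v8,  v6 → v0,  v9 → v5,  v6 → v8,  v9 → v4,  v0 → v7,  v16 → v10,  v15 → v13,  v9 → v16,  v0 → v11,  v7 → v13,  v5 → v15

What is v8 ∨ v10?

v13

Common upper bounds of {v8, v10}: v13.
The least among these is v13.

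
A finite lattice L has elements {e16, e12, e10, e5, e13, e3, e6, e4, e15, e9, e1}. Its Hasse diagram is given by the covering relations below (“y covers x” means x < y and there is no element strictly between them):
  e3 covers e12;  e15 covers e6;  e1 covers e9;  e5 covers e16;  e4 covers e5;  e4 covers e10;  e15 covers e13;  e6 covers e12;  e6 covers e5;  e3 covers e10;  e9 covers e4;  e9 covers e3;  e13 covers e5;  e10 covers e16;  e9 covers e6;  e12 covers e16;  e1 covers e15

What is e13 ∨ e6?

e15

Common upper bounds of {e13, e6}: e1, e15.
The least among these is e15.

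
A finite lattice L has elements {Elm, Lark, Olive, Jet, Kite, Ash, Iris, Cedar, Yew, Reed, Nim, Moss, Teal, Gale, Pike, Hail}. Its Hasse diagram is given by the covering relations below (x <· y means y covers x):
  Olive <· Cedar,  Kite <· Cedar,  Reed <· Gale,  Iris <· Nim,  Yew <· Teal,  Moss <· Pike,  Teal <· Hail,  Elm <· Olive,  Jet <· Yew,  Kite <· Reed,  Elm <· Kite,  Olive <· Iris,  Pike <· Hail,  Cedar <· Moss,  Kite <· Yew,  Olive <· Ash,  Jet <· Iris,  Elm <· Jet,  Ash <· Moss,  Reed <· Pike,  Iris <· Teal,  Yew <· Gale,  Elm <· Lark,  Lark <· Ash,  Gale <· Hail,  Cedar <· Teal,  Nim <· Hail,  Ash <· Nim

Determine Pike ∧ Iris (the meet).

Common lower bounds of {Pike, Iris}: Elm, Olive.
The greatest among these is Olive.

Olive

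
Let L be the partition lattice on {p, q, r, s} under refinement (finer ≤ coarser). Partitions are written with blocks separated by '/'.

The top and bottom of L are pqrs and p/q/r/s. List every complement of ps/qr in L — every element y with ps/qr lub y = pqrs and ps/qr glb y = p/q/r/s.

Need y with ps/qr ∨ y = pqrs and ps/qr ∧ y = p/q/r/s.
Checking each element gives: p/q/rs, p/qs/r, pq/r/s, pq/rs, pr/q/s, pr/qs.

p/q/rs, p/qs/r, pq/r/s, pq/rs, pr/q/s, pr/qs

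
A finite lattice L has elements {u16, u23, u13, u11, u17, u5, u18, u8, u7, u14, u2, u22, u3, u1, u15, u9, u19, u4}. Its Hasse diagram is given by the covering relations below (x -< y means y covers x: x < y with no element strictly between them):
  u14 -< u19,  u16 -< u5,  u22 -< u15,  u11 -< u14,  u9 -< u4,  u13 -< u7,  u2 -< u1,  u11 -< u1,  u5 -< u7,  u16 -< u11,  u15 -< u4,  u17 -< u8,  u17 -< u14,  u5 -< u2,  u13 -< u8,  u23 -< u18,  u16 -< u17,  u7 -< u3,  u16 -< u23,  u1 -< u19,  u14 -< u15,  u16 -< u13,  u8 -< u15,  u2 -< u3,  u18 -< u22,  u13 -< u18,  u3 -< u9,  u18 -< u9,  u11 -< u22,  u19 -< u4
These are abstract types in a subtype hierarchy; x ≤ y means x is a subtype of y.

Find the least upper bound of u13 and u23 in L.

Common upper bounds of {u13, u23}: u15, u18, u22, u4, u9.
The least among these is u18.

u18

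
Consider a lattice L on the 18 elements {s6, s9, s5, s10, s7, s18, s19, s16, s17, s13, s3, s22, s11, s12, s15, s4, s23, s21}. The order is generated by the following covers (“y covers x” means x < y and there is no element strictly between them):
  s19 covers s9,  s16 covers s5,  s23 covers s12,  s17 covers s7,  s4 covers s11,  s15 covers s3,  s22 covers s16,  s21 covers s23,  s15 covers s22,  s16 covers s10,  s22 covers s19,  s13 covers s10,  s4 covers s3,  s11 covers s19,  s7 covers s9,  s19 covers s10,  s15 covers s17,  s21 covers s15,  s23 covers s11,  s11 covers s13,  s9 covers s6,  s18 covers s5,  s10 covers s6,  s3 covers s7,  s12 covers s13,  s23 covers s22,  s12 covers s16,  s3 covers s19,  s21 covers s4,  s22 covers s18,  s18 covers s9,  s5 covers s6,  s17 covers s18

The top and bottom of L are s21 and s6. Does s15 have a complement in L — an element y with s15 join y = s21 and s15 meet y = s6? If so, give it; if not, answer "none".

none

For every candidate y, either s15 ∨ y ≠ s21 or s15 ∧ y ≠ s6; no complement exists.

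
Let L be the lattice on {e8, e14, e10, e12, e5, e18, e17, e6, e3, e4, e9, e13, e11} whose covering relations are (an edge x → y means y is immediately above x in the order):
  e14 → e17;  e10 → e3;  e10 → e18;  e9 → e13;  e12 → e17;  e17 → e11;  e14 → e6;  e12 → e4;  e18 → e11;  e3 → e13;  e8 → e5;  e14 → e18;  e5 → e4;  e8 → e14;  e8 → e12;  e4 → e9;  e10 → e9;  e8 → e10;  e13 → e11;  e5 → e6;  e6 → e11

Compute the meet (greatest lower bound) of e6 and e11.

e6

Common lower bounds of {e6, e11}: e14, e5, e6, e8.
The greatest among these is e6.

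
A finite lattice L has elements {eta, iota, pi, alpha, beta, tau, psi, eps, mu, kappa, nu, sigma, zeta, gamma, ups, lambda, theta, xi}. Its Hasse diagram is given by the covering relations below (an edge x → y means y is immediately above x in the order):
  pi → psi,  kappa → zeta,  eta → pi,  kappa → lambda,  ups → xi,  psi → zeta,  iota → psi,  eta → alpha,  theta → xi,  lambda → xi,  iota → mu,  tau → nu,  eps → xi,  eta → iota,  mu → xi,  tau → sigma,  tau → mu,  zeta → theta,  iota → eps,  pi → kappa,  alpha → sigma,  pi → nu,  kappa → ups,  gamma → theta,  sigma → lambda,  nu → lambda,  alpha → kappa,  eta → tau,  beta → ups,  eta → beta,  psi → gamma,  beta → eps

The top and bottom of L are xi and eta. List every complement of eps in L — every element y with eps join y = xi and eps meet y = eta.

Need y with eps ∨ y = xi and eps ∧ y = eta.
Checking each element gives: alpha, kappa, lambda, nu, pi, sigma, tau.

alpha, kappa, lambda, nu, pi, sigma, tau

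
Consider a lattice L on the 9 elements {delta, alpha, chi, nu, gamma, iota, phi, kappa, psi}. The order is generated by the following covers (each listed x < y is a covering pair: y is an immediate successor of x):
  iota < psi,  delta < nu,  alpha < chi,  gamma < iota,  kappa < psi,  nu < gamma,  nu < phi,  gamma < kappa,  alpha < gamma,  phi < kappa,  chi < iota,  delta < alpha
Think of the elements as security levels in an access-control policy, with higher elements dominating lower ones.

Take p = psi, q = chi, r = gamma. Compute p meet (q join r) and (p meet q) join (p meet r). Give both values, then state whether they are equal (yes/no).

q join r = iota, so p meet (q join r) = psi meet iota = iota.
p meet q = chi and p meet r = gamma, so (p meet q) join (p meet r) = chi join gamma = iota.
Equal: yes.

iota; iota; yes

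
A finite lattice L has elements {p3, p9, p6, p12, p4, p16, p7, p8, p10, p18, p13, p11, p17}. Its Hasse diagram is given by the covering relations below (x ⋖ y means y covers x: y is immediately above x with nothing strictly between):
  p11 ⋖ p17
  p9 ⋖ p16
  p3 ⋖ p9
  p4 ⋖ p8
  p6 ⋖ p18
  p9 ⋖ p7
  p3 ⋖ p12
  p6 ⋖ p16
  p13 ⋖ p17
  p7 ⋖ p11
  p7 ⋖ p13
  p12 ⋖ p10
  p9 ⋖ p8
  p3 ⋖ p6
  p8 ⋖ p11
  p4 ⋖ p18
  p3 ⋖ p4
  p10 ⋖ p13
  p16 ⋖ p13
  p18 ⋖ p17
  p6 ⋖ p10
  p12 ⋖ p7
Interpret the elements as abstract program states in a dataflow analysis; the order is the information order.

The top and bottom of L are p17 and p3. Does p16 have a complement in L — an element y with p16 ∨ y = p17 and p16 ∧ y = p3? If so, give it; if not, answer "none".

p4

Need y with p16 ∨ y = p17 and p16 ∧ y = p3.
Checking each element gives: p4.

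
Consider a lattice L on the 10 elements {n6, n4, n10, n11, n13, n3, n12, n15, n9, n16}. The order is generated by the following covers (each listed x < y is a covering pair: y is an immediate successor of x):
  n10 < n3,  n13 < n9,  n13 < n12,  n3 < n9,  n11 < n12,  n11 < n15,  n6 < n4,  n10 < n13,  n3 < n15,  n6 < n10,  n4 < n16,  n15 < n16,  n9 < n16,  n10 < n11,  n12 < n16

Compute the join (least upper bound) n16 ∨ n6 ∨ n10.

Common upper bounds of {n16, n6, n10}: n16.
The least among these is n16.

n16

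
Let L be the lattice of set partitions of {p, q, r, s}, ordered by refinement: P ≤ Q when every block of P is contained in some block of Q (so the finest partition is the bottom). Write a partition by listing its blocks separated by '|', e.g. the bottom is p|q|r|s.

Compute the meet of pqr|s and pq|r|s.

The meet (common refinement) of pqr|s and pq|r|s intersects blocks pairwise, giving pq|r|s.

pq|r|s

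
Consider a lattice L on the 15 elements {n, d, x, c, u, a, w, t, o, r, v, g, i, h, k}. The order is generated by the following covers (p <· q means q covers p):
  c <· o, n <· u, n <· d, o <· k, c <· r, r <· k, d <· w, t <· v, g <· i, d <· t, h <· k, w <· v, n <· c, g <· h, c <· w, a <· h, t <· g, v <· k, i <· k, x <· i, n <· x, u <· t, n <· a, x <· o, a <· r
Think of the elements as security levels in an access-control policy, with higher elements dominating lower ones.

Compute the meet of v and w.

w

Common lower bounds of {v, w}: c, d, n, w.
The greatest among these is w.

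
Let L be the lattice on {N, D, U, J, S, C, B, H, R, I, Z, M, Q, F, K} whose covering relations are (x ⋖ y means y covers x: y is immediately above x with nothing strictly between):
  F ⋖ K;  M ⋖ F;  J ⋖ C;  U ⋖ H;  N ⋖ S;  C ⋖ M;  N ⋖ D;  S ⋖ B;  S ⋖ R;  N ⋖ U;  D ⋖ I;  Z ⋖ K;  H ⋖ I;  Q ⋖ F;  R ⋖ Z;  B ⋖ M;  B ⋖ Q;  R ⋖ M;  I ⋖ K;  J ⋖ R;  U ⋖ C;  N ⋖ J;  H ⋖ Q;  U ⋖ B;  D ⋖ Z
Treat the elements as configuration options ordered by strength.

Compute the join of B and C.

M

Common upper bounds of {B, C}: F, K, M.
The least among these is M.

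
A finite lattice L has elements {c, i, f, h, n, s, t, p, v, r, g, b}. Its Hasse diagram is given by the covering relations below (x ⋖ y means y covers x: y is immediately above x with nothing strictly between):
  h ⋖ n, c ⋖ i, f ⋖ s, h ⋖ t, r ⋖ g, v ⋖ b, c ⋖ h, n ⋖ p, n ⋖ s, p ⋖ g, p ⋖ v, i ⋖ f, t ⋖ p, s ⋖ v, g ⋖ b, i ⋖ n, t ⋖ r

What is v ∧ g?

p

Common lower bounds of {v, g}: c, h, i, n, p, t.
The greatest among these is p.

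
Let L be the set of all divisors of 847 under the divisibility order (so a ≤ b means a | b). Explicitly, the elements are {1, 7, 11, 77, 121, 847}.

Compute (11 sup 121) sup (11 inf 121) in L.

11 ∨ 121 = 121
11 ∧ 121 = 11
121 ∨ 11 = 121

121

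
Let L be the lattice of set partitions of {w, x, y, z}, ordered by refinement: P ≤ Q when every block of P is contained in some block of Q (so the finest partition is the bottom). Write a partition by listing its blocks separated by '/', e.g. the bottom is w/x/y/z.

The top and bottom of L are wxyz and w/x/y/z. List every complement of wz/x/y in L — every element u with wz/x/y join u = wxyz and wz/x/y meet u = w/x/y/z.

w/xyz, wx/yz, wxy/z, wy/xz

Need u with wz/x/y ∨ u = wxyz and wz/x/y ∧ u = w/x/y/z.
Checking each element gives: w/xyz, wx/yz, wxy/z, wy/xz.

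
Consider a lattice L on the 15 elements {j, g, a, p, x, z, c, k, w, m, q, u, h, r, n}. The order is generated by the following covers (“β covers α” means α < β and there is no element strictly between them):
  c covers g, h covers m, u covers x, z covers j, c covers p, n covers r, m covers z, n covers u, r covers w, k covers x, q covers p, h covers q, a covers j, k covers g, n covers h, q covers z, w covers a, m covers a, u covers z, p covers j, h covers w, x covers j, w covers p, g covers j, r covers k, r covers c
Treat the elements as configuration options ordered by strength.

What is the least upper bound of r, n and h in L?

Common upper bounds of {r, n, h}: n.
The least among these is n.

n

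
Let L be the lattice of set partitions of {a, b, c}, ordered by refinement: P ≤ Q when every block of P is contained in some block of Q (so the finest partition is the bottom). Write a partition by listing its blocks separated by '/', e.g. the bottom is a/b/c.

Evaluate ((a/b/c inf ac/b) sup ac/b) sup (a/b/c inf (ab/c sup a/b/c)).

ac/b

a/b/c ∧ ac/b = a/b/c
a/b/c ∨ ac/b = ac/b
ab/c ∨ a/b/c = ab/c
a/b/c ∧ ab/c = a/b/c
ac/b ∨ a/b/c = ac/b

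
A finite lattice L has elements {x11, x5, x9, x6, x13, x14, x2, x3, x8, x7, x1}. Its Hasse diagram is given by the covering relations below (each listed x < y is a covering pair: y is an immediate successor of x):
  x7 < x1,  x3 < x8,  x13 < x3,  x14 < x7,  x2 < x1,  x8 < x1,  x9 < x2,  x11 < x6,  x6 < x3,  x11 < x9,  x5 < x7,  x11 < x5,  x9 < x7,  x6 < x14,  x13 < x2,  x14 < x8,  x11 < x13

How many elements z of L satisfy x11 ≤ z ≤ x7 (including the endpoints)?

The interval [x11, x7] = {x11, x14, x5, x6, x7, x9}, which has 6 elements.

6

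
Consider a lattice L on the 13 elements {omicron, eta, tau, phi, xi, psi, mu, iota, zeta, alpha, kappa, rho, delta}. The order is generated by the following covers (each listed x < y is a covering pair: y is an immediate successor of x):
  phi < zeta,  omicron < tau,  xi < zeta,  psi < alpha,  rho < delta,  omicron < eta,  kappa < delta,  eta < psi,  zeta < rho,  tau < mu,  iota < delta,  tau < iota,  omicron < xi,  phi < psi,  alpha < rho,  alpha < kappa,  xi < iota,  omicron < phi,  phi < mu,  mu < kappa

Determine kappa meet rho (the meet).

alpha

Common lower bounds of {kappa, rho}: alpha, eta, omicron, phi, psi.
The greatest among these is alpha.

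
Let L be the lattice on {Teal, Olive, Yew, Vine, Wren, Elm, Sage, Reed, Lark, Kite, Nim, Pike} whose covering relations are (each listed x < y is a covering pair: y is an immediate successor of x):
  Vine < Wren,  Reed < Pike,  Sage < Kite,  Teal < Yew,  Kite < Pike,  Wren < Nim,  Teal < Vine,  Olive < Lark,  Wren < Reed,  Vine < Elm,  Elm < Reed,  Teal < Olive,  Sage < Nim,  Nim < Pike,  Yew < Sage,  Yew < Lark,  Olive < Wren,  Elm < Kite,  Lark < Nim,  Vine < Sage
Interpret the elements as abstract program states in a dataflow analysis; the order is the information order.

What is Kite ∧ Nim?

Sage

Common lower bounds of {Kite, Nim}: Sage, Teal, Vine, Yew.
The greatest among these is Sage.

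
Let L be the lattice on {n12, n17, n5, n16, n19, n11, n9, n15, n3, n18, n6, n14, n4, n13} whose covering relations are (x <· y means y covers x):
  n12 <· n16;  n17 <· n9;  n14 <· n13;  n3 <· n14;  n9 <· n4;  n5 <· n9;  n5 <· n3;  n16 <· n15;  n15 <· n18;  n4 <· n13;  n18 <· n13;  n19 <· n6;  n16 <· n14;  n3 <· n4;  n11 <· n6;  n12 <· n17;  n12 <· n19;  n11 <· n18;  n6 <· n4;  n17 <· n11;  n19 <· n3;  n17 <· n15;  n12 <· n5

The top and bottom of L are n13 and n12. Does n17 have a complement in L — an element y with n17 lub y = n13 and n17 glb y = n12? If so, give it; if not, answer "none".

n14

Need y with n17 ∨ y = n13 and n17 ∧ y = n12.
Checking each element gives: n14.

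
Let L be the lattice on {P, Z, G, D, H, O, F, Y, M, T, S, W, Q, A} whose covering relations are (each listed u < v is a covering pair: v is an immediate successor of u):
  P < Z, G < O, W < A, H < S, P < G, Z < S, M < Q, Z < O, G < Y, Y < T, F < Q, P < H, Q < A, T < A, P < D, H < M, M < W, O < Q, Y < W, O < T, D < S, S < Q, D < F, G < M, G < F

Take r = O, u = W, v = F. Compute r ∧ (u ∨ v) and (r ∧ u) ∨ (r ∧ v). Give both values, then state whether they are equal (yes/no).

O; G; no

u ∨ v = A, so r ∧ (u ∨ v) = O ∧ A = O.
r ∧ u = G and r ∧ v = G, so (r ∧ u) ∨ (r ∧ v) = G ∨ G = G.
Equal: no.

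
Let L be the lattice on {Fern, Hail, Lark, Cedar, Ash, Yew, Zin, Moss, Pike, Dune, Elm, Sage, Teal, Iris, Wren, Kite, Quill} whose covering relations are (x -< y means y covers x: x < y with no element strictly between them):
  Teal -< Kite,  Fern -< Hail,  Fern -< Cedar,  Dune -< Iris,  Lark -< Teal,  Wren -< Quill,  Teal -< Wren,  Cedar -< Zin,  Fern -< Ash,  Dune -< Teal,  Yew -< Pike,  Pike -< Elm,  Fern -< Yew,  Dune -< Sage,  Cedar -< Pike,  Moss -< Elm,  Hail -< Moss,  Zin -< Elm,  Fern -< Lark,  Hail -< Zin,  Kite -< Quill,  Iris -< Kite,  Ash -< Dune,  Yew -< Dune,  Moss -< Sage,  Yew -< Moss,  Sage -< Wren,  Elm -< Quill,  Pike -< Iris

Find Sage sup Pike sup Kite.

Quill

Common upper bounds of {Sage, Pike, Kite}: Quill.
The least among these is Quill.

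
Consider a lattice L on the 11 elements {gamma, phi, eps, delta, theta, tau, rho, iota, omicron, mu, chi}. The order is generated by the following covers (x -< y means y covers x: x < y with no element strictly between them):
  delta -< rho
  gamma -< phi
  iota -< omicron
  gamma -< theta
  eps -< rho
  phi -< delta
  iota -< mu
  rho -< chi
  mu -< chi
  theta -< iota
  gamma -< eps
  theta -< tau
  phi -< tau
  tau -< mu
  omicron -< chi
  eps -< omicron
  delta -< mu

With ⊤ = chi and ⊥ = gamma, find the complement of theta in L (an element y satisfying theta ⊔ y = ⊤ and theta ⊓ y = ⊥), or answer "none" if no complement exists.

rho

Need y with theta ∨ y = chi and theta ∧ y = gamma.
Checking each element gives: rho.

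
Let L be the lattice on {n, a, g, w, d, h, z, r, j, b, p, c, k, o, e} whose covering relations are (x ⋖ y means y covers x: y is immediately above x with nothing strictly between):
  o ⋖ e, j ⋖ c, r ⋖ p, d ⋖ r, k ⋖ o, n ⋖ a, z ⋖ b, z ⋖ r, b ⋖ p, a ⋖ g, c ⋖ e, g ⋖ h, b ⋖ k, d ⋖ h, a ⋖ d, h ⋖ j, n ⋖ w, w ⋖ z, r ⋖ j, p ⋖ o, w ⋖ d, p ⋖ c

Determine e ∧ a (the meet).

a

Common lower bounds of {e, a}: a, n.
The greatest among these is a.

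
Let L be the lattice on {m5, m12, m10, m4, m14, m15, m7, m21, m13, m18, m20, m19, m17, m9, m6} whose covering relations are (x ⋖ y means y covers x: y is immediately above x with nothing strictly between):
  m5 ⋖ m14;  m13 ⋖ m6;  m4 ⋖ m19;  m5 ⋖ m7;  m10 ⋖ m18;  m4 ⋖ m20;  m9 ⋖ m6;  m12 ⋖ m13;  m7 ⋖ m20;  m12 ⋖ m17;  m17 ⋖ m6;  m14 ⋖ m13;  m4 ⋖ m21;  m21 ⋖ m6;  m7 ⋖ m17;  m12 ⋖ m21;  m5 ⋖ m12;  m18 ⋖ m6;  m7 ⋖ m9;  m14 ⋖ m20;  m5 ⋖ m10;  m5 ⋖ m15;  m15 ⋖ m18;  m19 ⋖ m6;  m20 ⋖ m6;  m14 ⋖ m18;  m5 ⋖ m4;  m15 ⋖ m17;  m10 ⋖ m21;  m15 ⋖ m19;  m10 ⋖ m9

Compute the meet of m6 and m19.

Common lower bounds of {m6, m19}: m15, m19, m4, m5.
The greatest among these is m19.

m19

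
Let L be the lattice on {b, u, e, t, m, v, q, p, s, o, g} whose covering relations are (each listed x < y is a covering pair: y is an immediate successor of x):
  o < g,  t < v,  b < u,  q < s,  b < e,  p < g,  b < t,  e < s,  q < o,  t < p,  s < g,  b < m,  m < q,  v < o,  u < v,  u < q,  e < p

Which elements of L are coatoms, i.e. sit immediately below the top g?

o, p, s

The coatoms are exactly the elements covered by g: o, p, s.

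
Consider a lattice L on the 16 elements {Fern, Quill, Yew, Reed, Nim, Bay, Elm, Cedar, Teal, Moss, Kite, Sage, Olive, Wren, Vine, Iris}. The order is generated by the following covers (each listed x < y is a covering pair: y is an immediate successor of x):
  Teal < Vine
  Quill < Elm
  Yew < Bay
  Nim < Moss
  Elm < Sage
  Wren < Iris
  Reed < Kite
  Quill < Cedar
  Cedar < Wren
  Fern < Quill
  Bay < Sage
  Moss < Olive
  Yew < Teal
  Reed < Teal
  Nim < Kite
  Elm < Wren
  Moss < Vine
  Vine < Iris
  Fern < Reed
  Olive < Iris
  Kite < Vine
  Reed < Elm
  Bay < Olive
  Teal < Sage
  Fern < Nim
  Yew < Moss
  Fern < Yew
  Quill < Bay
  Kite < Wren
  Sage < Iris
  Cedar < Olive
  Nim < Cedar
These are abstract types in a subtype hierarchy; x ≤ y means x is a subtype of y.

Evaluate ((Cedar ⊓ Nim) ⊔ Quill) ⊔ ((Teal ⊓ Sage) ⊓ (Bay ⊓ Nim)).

Cedar

Cedar ∧ Nim = Nim
Nim ∨ Quill = Cedar
Teal ∧ Sage = Teal
Bay ∧ Nim = Fern
Teal ∧ Fern = Fern
Cedar ∨ Fern = Cedar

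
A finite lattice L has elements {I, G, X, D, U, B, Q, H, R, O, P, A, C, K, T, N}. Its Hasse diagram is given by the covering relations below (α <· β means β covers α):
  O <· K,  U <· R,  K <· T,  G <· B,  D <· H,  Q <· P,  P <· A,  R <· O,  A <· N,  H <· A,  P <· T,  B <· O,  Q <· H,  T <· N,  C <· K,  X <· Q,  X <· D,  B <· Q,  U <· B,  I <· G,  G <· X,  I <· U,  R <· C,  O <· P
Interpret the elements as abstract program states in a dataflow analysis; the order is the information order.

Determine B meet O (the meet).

B

Common lower bounds of {B, O}: B, G, I, U.
The greatest among these is B.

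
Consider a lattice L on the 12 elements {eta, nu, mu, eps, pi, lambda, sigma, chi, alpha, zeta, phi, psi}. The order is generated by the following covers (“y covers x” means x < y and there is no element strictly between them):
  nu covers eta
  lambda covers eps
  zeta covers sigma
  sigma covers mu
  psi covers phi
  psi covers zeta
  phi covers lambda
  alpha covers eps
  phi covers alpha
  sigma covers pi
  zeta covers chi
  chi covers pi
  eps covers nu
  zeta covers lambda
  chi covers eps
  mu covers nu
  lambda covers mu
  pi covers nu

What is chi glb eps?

eps

Common lower bounds of {chi, eps}: eps, eta, nu.
The greatest among these is eps.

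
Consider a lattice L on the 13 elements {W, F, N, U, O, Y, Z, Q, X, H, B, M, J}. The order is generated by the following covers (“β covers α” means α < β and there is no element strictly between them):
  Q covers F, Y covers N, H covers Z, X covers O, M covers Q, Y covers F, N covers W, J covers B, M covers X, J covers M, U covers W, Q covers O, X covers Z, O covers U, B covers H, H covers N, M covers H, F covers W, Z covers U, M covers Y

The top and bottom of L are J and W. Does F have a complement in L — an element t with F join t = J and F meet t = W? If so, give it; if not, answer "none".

Need t with F ∨ t = J and F ∧ t = W.
Checking each element gives: B.

B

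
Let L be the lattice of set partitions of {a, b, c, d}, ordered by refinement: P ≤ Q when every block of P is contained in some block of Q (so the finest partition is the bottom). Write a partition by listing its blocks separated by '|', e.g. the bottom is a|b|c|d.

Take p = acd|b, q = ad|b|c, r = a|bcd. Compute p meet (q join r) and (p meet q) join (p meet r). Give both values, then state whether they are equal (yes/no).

acd|b; acd|b; yes

q join r = abcd, so p meet (q join r) = acd|b meet abcd = acd|b.
p meet q = ad|b|c and p meet r = a|b|cd, so (p meet q) join (p meet r) = ad|b|c join a|b|cd = acd|b.
Equal: yes.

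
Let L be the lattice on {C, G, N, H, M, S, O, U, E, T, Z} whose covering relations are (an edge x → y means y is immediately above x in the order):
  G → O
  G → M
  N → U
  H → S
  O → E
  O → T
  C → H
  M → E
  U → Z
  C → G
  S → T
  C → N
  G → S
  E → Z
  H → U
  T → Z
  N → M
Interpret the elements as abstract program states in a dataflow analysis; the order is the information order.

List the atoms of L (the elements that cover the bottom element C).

The atoms are exactly the elements that cover C: G, H, N.

G, H, N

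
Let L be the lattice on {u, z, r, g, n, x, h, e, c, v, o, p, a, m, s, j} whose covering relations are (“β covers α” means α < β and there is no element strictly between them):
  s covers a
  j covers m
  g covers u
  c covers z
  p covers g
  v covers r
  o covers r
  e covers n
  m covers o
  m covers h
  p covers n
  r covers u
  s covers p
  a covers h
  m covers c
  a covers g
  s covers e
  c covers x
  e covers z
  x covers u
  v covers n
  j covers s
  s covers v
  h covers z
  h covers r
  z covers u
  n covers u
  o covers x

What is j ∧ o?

o

Common lower bounds of {j, o}: o, r, u, x.
The greatest among these is o.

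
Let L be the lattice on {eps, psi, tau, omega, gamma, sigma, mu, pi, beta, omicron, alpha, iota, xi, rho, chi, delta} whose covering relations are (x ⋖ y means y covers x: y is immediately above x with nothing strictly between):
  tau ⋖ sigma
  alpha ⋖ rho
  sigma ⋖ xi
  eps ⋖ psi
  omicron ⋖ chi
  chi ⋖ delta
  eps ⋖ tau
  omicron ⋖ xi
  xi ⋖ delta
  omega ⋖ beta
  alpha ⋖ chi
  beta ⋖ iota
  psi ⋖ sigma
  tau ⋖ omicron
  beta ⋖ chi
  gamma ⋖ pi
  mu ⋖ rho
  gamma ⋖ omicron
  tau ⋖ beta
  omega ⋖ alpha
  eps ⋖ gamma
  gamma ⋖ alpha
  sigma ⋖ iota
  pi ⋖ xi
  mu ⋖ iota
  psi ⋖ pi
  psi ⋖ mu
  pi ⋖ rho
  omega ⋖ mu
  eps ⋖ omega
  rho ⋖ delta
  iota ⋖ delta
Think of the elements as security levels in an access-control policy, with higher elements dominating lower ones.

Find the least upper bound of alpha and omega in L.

Common upper bounds of {alpha, omega}: alpha, chi, delta, rho.
The least among these is alpha.

alpha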